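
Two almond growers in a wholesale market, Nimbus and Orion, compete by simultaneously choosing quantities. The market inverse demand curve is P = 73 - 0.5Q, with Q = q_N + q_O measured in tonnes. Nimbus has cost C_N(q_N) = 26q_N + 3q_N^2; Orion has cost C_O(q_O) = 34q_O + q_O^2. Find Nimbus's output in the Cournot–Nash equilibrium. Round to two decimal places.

5.86

Nimbus's profit: π_N = (73 - 0.5Q)q_N - (26q_N + 3q_N²). Setting ∂π_N/∂q_N = 0: 47 - 7q_N - (1/2)(q_O) = 0.
Orion's first-order condition: 39 - 3q_O - (1/2)(q_N) = 0.
Best responses: q_N = (47 - (1/2)q_O)/7, q_O = (39 - (1/2)q_N)/3.
Substituting one into the other gives q_N = 486/83 and q_O = 998/83.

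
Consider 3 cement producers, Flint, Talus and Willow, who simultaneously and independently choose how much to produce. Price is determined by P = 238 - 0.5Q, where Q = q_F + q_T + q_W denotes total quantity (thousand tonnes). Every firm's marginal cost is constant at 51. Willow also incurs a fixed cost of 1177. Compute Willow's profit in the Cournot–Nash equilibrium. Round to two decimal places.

A representative firm's profit is π_i = q_i(238 - 0.5Q) - 51q_i.
First-order condition (treating rivals' output as given): 187 - q_i - (1/2)·Σ_{j≠i} q_j = 0.
With identical firms every q_j equals q_i, so Σ_{j≠i} q_j = 2q_i and 187 = 2q_i, giving q_i = 187/2.
Price P = 238 - (1/2)·(561/2) = 391/4.
Willow's profit: (391/4 - 51)·(187/2) - 1177 = 3194.1250.

3194.13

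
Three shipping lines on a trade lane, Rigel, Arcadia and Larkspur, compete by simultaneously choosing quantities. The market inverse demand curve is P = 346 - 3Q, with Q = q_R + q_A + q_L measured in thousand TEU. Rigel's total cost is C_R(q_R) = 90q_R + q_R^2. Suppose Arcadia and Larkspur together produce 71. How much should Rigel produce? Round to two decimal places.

With rivals' combined output fixed at 71, Rigel's profit is π_R = (346 - 3·71 - 3q_R)q_R - (90q_R + q_R²) = (133 - 3q_R)q_R - (90q_R + q_R²).
∂π_R/∂q_R = 43 - 8q_R = 0, so q_R = 43/8.

5.38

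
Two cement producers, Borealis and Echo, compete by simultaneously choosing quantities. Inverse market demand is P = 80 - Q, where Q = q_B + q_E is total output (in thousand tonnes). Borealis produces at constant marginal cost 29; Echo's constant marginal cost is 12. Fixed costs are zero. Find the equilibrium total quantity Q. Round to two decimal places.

39.67

Borealis's profit: π_B = (80 - Q)q_B - (29q_B). Setting ∂π_B/∂q_B = 0: 51 - 2q_B - (q_E) = 0.
Echo's first-order condition: 68 - 2q_E - (q_B) = 0.
Rearranging gives the reaction functions q_B = (51 - q_E)/2 and q_E = (68 - q_B)/2.
Substituting one into the other gives q_B = 34/3 and q_E = 85/3.
Total output Q = 34/3 + 85/3 = 119/3.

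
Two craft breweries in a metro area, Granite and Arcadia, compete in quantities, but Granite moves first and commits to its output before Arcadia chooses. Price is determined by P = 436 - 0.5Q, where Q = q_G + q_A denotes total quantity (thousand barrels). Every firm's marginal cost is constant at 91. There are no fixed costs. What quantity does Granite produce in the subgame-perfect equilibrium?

Solve by backward induction. Given q_G, the follower Arcadia maximises π_A = (436 - (1/2)q_G - (1/2)q_A)q_A - 91q_A.
∂π_A/∂q_A = 345 - (1/2)q_G - q_A = 0 gives the reaction function q_A = (345 - (1/2)q_G).
The leader anticipates this reaction. Substituting into P = 436 - 0.5Q gives P = 527/2 - (1/4)q_G, so π_G = (527/2 - (1/4)q_G)q_G - 91q_G.
Maximising: ∂π_G/∂q_G = 345/2 - (1/2)q_G = 0, giving q_G = 345.
Then q_A = (345 - (1/2)·345) = 345/2.

345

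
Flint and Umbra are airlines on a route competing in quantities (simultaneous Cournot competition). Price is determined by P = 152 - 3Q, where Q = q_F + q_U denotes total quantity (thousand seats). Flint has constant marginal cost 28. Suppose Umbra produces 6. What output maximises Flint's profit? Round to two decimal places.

With the rival's output fixed at 6, Flint's profit is π_F = (152 - 3·6 - 3q_F)q_F - (28q_F) = (134 - 3q_F)q_F - (28q_F).
∂π_F/∂q_F = 106 - 6q_F = 0, so q_F = 53/3.

17.67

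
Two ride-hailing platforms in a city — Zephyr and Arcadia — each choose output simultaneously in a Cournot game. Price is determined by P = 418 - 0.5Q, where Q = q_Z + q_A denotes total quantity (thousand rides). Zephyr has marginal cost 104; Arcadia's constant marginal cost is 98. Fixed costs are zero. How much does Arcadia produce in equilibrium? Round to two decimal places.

Zephyr's profit: π_Z = (418 - 0.5Q)q_Z - (104q_Z). Setting ∂π_Z/∂q_Z = 0: 314 - q_Z - (1/2)(q_A) = 0.
Arcadia's first-order condition: 320 - q_A - (1/2)(q_Z) = 0.
Rearranging gives the reaction functions q_Z = (314 - (1/2)q_A) and q_A = (320 - (1/2)q_Z).
Solving the pair: q_Z = 616/3, q_A = 652/3.

217.33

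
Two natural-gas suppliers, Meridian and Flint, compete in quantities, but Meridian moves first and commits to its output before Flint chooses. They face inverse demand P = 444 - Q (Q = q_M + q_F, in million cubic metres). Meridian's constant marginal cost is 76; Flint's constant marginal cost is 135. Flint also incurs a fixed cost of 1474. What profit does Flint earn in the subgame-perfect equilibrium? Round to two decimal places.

806.06

Solve by backward induction. Given q_M, the follower Flint maximises π_F = (444 - q_M - q_F)q_F - 135q_F.
Follower FOC: 309 - q_M - 2q_F = 0, so q_F(q_M) = (309 - q_M)/2.
Meridian substitutes q_F(q_M) into its own profit: π_M = q_M(444 - q_M - (309 - q_M)/2) - 76q_M = (579/2 - (1/2)q_M)q_M - 76q_M.
Leader FOC: 427/2 - q_M = 0, so q_M = 427/2.
Then q_F = (309 - 427/2)/2 = 191/4.
Price P = 444 - 1045/4 = 731/4.
Flint's profit: (731/4 - 135)·(191/4) - 1474 = 806.0625.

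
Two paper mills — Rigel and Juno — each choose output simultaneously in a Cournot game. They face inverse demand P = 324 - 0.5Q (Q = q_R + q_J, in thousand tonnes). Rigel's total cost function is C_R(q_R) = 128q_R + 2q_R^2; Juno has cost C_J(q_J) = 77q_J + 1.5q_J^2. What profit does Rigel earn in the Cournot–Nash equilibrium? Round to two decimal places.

2796.09

Rigel's profit: π_R = (324 - 0.5Q)q_R - (128q_R + 2q_R²). Setting ∂π_R/∂q_R = 0: 196 - 5q_R - (1/2)(q_J) = 0.
Juno's profit: π_J = (324 - 0.5Q)q_J - (77q_J + (3/2)q_J²). Setting ∂π_J/∂q_J = 0: 247 - 4q_J - (1/2)(q_R) = 0.
Best responses: q_R = (196 - (1/2)q_J)/5, q_J = (247 - (1/2)q_R)/4.
Substituting one into the other gives q_R = 33.4430 and q_J = 57.5696.
Price P = 324 - (1/2)·91.0127 = 278.4937.
Rigel's profit: 278.4937·33.4430 - 128·33.4430 - 2·33.4430² = 2796.0920.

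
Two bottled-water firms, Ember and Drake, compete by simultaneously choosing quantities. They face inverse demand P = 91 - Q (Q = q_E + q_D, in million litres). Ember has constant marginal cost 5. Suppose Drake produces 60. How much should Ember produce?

13

With the rival's output fixed at 60, Ember's profit is π_E = (91 - 60 - q_E)q_E - (5q_E) = (31 - q_E)q_E - (5q_E).
∂π_E/∂q_E = 26 - 2q_E = 0, so q_E = 13.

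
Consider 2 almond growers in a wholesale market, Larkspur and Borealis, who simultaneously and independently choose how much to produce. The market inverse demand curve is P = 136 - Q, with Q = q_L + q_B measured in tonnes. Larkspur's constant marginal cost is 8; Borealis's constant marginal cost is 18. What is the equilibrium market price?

Larkspur's profit: π_L = (136 - Q)q_L - (8q_L). Setting ∂π_L/∂q_L = 0: 128 - 2q_L - (q_B) = 0.
Borealis's first-order condition: 118 - 2q_B - (q_L) = 0.
Rearranging gives the reaction functions q_L = (128 - q_B)/2 and q_B = (118 - q_L)/2.
Substituting one into the other gives q_L = 46 and q_B = 36.
Total output Q = 82, so price P = 136 - 82 = 54.

54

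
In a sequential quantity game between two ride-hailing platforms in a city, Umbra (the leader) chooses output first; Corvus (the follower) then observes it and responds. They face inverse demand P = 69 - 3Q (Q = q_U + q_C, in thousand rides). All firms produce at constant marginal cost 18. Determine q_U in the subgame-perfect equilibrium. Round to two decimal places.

The follower Corvus best-responds to any q_U: π_C = (69 - 3Q)q_C - 18q_C.
∂π_C/∂q_C = 51 - 3q_U - 6q_C = 0 gives the reaction function q_C = (51 - 3q_U)/6.
Umbra substitutes q_C(q_U) into its own profit: π_U = q_U(69 - 3q_U - (51 - 3q_U)/2) - 18q_U = (87/2 - (3/2)q_U)q_U - 18q_U.
Leader FOC: 51/2 - 3q_U = 0, so q_U = 17/2.
Then q_C = (51 - 3·(17/2))/6 = 17/4.

8.50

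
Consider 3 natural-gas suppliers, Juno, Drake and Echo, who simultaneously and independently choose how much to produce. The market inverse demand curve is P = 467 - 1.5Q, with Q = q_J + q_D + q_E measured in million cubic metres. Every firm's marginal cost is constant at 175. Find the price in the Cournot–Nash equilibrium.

Each firm earns π_i = (467 - 1.5Q)q_i - 175q_i.
First-order condition (treating rivals' output as given): 292 - 3q_i - (3/2)·Σ_{j≠i} q_j = 0.
With identical firms every q_j equals q_i, so Σ_{j≠i} q_j = 2q_i and 292 = 6q_i, giving q_i = 146/3.
Total output Q = 146, so price P = 467 - (3/2)·146 = 248.

248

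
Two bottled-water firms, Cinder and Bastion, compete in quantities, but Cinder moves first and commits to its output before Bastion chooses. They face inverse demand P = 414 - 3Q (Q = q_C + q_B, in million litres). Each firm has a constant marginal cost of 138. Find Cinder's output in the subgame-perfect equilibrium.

Solve by backward induction. Given q_C, the follower Bastion maximises π_B = (414 - 3q_C - 3q_B)q_B - 138q_B.
Setting the follower's marginal profit to zero, 276 - 3q_C - 6q_B = 0, i.e. q_B = (276 - 3q_C)/6.
Cinder substitutes q_B(q_C) into its own profit: π_C = q_C(414 - 3q_C - (276 - 3q_C)/2) - 138q_C = (276 - (3/2)q_C)q_C - 138q_C.
Leader FOC: 138 - 3q_C = 0, so q_C = 46.
Then q_B = (276 - 3·46)/6 = 23.

46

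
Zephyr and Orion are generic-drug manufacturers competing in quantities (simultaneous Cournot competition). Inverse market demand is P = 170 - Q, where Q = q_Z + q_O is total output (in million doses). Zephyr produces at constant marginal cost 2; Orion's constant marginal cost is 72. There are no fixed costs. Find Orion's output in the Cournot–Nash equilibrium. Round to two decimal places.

Zephyr's profit: π_Z = (170 - Q)q_Z - (2q_Z). Setting ∂π_Z/∂q_Z = 0: 168 - 2q_Z - (q_O) = 0.
Orion's first-order condition: 98 - 2q_O - (q_Z) = 0.
Rearranging gives the reaction functions q_Z = (168 - q_O)/2 and q_O = (98 - q_Z)/2.
Solving the pair: q_Z = 238/3, q_O = 28/3.

9.33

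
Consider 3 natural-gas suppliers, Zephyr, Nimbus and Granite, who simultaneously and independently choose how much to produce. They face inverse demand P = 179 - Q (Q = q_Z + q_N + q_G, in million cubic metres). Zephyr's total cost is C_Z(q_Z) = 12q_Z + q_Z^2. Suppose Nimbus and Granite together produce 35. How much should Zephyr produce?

With rivals' combined output fixed at 35, Zephyr's profit is π_Z = (179 - 35 - q_Z)q_Z - (12q_Z + q_Z²) = (144 - q_Z)q_Z - (12q_Z + q_Z²).
∂π_Z/∂q_Z = 132 - 4q_Z = 0, so q_Z = 33.

33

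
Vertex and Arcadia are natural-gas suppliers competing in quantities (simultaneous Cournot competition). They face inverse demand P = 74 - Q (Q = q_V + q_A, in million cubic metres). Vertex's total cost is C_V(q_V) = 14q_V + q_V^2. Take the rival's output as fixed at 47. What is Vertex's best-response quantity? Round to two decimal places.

With the rival's output fixed at 47, Vertex's profit is π_V = (74 - 47 - q_V)q_V - (14q_V + q_V²) = (27 - q_V)q_V - (14q_V + q_V²).
∂π_V/∂q_V = 13 - 4q_V = 0, so q_V = 13/4.

3.25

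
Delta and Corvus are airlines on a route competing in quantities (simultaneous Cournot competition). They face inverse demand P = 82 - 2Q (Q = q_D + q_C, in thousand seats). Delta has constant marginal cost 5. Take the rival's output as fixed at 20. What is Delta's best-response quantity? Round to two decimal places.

With the rival's output fixed at 20, Delta's profit is π_D = (82 - 2·20 - 2q_D)q_D - (5q_D) = (42 - 2q_D)q_D - (5q_D).
∂π_D/∂q_D = 37 - 4q_D = 0, so q_D = 37/4.

9.25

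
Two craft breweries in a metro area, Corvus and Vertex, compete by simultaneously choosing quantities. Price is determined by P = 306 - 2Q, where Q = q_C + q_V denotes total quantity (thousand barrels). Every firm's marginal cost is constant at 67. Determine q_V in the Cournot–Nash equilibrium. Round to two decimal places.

39.83

Each firm earns π_i = (306 - 2Q)q_i - 67q_i.
First-order condition (treating rivals' output as given): 239 - 4q_i - 2q_j = 0.
With identical firms every q_j equals q_i, so q_j = q_i and 239 = 6q_i, giving q_i = 239/6.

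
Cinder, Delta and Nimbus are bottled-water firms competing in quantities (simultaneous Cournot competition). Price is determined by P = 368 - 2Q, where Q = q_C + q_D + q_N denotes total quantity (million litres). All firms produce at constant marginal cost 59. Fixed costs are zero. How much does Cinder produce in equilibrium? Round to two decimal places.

38.63

Each firm earns π_i = (368 - 2Q)q_i - 59q_i.
Setting ∂π_i/∂q_i = 0 with rivals' quantities fixed: 309 - 4q_i - 2·Σ_{j≠i} q_j = 0.
With identical firms every q_j equals q_i, so Σ_{j≠i} q_j = 2q_i and 309 = 8q_i, giving q_i = 309/8.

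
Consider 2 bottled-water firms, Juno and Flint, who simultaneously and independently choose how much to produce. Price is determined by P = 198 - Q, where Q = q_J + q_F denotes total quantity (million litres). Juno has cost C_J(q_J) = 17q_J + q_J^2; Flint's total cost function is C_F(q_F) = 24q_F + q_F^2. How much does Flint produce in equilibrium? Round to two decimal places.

34.33

Juno's profit: π_J = (198 - Q)q_J - (17q_J + q_J²). Setting ∂π_J/∂q_J = 0: 181 - 4q_J - (q_F) = 0.
Flint's profit: π_F = (198 - Q)q_F - (24q_F + q_F²). Setting ∂π_F/∂q_F = 0: 174 - 4q_F - (q_J) = 0.
So q_J = (181 - q_F)/4 and q_F = (174 - q_J)/4.
Solving the pair: q_J = 110/3, q_F = 103/3.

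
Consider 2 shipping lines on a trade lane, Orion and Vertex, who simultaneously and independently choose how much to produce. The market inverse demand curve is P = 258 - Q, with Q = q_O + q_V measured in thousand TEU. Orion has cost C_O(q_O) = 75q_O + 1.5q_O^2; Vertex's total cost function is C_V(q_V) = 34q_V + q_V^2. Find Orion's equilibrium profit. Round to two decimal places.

Orion's profit: π_O = (258 - Q)q_O - (75q_O + (3/2)q_O²). Setting ∂π_O/∂q_O = 0: 183 - 5q_O - (q_V) = 0.
Vertex's profit: π_V = (258 - Q)q_V - (34q_V + q_V²). Setting ∂π_V/∂q_V = 0: 224 - 4q_V - (q_O) = 0.
So q_O = (183 - q_V)/5 and q_V = (224 - q_O)/4.
Substituting one into the other gives q_O = 508/19 and q_V = 937/19.
Price P = 258 - 1445/19 = 181.9474.
Orion's profit: 181.9474·(508/19) - 75·(508/19) - (3/2)(508/19)² = 1787.1468.

1787.15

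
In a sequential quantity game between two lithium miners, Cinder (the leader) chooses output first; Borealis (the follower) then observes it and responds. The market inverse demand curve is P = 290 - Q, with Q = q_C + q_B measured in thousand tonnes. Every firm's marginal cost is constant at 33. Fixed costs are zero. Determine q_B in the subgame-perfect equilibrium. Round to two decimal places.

The follower Borealis best-responds to any q_C: π_B = (290 - Q)q_B - 33q_B.
∂π_B/∂q_B = 257 - q_C - 2q_B = 0 gives the reaction function q_B = (257 - q_C)/2.
Cinder substitutes q_B(q_C) into its own profit: π_C = q_C(290 - q_C - (257 - q_C)/2) - 33q_C = (323/2 - (1/2)q_C)q_C - 33q_C.
Maximising: ∂π_C/∂q_C = 257/2 - q_C = 0, giving q_C = 257/2.
Then q_B = (257 - 257/2)/2 = 257/4.

64.25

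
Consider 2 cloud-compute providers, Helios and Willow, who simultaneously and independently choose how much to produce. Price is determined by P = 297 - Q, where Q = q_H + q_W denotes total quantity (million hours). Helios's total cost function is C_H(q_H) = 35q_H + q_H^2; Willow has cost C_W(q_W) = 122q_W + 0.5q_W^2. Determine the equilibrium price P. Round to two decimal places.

Helios's profit: π_H = (297 - Q)q_H - (35q_H + q_H²). Setting ∂π_H/∂q_H = 0: 262 - 4q_H - (q_W) = 0.
Willow's first-order condition: 175 - 3q_W - (q_H) = 0.
Rearranging gives the reaction functions q_H = (262 - q_W)/4 and q_W = (175 - q_H)/3.
Solving the pair: q_H = 611/11, q_W = 438/11.
Total output Q = 1049/11, so price P = 297 - 1049/11 = 201.6364.

201.64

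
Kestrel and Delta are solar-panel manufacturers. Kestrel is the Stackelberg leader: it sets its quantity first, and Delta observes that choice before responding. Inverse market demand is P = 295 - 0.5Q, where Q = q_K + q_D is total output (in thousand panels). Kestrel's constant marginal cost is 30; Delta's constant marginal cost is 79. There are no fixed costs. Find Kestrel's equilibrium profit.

24649

The follower Delta best-responds to any q_K: π_D = (295 - 0.5Q)q_D - 79q_D.
Setting the follower's marginal profit to zero, 216 - (1/2)q_K - q_D = 0, i.e. q_D = (216 - (1/2)q_K).
Kestrel substitutes q_D(q_K) into its own profit: π_K = q_K(295 - (1/2)q_K - (216 - (1/2)q_K)/2) - 30q_K = (187 - (1/4)q_K)q_K - 30q_K.
The leader's first-order condition 157 - (1/2)q_K = 0 yields q_K = 314.
Then q_D = (216 - (1/2)·314) = 59.
Price P = 295 - (1/2)·373 = 217/2.
Kestrel's profit: (217/2 - 30)·314 = 24649.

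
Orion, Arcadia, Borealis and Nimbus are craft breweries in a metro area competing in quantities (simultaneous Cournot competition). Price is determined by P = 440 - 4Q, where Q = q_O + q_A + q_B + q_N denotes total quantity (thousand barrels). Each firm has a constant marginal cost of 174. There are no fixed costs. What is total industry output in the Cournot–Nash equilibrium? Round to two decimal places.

53.20

Each firm earns π_i = (440 - 4Q)q_i - 174q_i.
First-order condition (treating rivals' output as given): 266 - 8q_i - 4·Σ_{j≠i} q_j = 0.
By symmetry each firm produces the same amount; substituting Σ_{j≠i} q_j = 3q_i yields q_i = 266/20 = 133/10.
Total output Q = 133/10 + 133/10 + 133/10 + 133/10 = 266/5.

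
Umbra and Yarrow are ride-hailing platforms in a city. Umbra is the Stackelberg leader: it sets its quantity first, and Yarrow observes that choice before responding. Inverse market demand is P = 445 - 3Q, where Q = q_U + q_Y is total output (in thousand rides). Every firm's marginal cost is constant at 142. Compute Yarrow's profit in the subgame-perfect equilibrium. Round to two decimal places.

The follower Yarrow best-responds to any q_U: π_Y = (445 - 3Q)q_Y - 142q_Y.
Follower FOC: 303 - 3q_U - 6q_Y = 0, so q_Y(q_U) = (303 - 3q_U)/6.
The leader anticipates this reaction. Substituting into P = 445 - 3Q gives P = 587/2 - (3/2)q_U, so π_U = (587/2 - (3/2)q_U)q_U - 142q_U.
Maximising: ∂π_U/∂q_U = 303/2 - 3q_U = 0, giving q_U = 101/2.
Then q_Y = (303 - 3·(101/2))/6 = 101/4.
Price P = 445 - 3·(303/4) = 871/4.
Yarrow's profit: (871/4 - 142)·(101/4) = 1912.6875.

1912.69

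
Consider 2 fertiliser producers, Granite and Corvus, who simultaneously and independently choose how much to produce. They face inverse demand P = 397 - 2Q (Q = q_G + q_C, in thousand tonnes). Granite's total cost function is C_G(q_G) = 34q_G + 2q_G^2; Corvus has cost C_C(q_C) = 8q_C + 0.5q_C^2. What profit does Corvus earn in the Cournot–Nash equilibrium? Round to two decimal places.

10981.86

Granite's profit: π_G = (397 - 2Q)q_G - (34q_G + 2q_G²). Setting ∂π_G/∂q_G = 0: 363 - 8q_G - 2(q_C) = 0.
Corvus's first-order condition: 389 - 5q_C - 2(q_G) = 0.
Best responses: q_G = (363 - 2q_C)/8, q_C = (389 - 2q_G)/5.
Substituting one into the other gives q_G = 1037/36 and q_C = 1193/18.
Price P = 397 - 2·(1141/12) = 1241/6.
Corvus's profit: (1241/6)·(1193/18) - 8·(1193/18) - (1/2)(1193/18)² = 10981.8596.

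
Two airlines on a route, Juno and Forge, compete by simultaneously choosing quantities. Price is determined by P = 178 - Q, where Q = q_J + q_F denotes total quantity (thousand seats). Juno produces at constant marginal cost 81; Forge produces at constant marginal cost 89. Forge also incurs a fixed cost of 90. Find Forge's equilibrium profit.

Juno's profit: π_J = (178 - Q)q_J - (81q_J). Setting ∂π_J/∂q_J = 0: 97 - 2q_J - (q_F) = 0.
Forge's first-order condition: 89 - 2q_F - (q_J) = 0.
So q_J = (97 - q_F)/2 and q_F = (89 - q_J)/2.
Solving the pair: q_J = 35, q_F = 27.
Price P = 178 - 62 = 116.
Forge's profit: (116 - 89)·27 - 90 = 639.

639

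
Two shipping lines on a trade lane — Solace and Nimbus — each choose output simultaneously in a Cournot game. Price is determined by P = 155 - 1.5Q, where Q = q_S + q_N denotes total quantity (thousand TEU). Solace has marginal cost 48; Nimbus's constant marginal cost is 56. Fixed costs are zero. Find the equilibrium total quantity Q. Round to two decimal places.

45.78

Solace's profit: π_S = (155 - 1.5Q)q_S - (48q_S). Setting ∂π_S/∂q_S = 0: 107 - 3q_S - (3/2)(q_N) = 0.
Nimbus's profit: π_N = (155 - 1.5Q)q_N - (56q_N). Setting ∂π_N/∂q_N = 0: 99 - 3q_N - (3/2)(q_S) = 0.
Rearranging gives the reaction functions q_S = (107 - (3/2)q_N)/3 and q_N = (99 - (3/2)q_S)/3.
Substituting one into the other gives q_S = 230/9 and q_N = 182/9.
Total output Q = 230/9 + 182/9 = 412/9.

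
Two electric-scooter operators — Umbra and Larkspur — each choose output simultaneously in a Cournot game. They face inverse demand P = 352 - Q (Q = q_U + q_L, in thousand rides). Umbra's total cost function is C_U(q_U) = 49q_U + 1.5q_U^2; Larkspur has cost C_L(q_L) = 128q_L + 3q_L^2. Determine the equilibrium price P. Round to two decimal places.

Umbra's profit: π_U = (352 - Q)q_U - (49q_U + (3/2)q_U²). Setting ∂π_U/∂q_U = 0: 303 - 5q_U - (q_L) = 0.
Larkspur's first-order condition: 224 - 8q_L - (q_U) = 0.
Rearranging gives the reaction functions q_U = (303 - q_L)/5 and q_L = (224 - q_U)/8.
Solving the pair: q_U = 56.4103, q_L = 817/39.
Total output Q = 77.3590, so price P = 352 - 77.3590 = 274.6410.

274.64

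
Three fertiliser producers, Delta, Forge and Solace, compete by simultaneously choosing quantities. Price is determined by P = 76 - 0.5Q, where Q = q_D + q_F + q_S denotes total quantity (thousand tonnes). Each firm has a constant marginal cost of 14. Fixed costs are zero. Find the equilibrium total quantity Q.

Each firm earns π_i = (76 - 0.5Q)q_i - 14q_i.
First-order condition (treating rivals' output as given): 62 - q_i - (1/2)·Σ_{j≠i} q_j = 0.
By symmetry each firm produces the same amount; substituting Σ_{j≠i} q_j = 2q_i yields q_i = 62/2 = 31.
Total output Q = 31 + 31 + 31 = 93.

93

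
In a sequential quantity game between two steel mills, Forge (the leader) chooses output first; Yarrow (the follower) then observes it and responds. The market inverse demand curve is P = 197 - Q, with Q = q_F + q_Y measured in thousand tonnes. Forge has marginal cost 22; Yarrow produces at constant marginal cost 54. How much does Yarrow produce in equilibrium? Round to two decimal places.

The follower Yarrow best-responds to any q_F: π_Y = (197 - Q)q_Y - 54q_Y.
∂π_Y/∂q_Y = 143 - q_F - 2q_Y = 0 gives the reaction function q_Y = (143 - q_F)/2.
Forge substitutes q_Y(q_F) into its own profit: π_F = q_F(197 - q_F - (143 - q_F)/2) - 22q_F = (251/2 - (1/2)q_F)q_F - 22q_F.
Leader FOC: 207/2 - q_F = 0, so q_F = 207/2.
Then q_Y = (143 - 207/2)/2 = 79/4.

19.75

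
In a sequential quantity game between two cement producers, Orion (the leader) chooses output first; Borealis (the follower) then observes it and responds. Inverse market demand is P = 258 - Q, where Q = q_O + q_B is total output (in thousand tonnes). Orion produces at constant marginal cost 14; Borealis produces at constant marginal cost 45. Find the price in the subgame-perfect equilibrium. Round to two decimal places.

Solve by backward induction. Given q_O, the follower Borealis maximises π_B = (258 - q_O - q_B)q_B - 45q_B.
Follower FOC: 213 - q_O - 2q_B = 0, so q_B(q_O) = (213 - q_O)/2.
The leader anticipates this reaction. Substituting into P = 258 - Q gives P = 303/2 - (1/2)q_O, so π_O = (303/2 - (1/2)q_O)q_O - 14q_O.
Leader FOC: 275/2 - q_O = 0, so q_O = 275/2.
Then q_B = (213 - 275/2)/2 = 151/4.
Total output Q = 701/4, so price P = 258 - 701/4 = 331/4.

82.75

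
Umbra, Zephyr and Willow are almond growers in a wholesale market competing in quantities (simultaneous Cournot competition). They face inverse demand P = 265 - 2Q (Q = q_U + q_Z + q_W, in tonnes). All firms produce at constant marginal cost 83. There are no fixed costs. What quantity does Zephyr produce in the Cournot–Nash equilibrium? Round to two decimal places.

22.75

Each firm earns π_i = (265 - 2Q)q_i - 83q_i.
Setting ∂π_i/∂q_i = 0 with rivals' quantities fixed: 182 - 4q_i - 2·Σ_{j≠i} q_j = 0.
By symmetry each firm produces the same amount; substituting Σ_{j≠i} q_j = 2q_i yields q_i = 182/8 = 91/4.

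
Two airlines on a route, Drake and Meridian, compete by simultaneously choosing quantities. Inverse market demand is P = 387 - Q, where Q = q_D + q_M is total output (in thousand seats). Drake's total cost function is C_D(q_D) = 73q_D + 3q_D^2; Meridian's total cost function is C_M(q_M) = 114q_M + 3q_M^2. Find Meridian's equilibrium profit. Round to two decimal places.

3524.21

Drake's profit: π_D = (387 - Q)q_D - (73q_D + 3q_D²). Setting ∂π_D/∂q_D = 0: 314 - 8q_D - (q_M) = 0.
Meridian's first-order condition: 273 - 8q_M - (q_D) = 0.
Rearranging gives the reaction functions q_D = (314 - q_M)/8 and q_M = (273 - q_D)/8.
Solving the pair: q_D = 35.5397, q_M = 1870/63.
Price P = 387 - 587/9 = 321.7778.
Meridian's profit: 321.7778·(1870/63) - 114·(1870/63) - 3(1870/63)² = 3524.2126.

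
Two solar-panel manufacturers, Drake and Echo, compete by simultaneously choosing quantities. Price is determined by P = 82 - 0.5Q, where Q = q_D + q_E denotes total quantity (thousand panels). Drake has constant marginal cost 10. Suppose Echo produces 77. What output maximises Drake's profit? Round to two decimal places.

With the rival's output fixed at 77, Drake's profit is π_D = (82 - (1/2)·77 - (1/2)q_D)q_D - (10q_D) = (87/2 - (1/2)q_D)q_D - (10q_D).
∂π_D/∂q_D = 67/2 - q_D = 0, so q_D = 67/2.

33.50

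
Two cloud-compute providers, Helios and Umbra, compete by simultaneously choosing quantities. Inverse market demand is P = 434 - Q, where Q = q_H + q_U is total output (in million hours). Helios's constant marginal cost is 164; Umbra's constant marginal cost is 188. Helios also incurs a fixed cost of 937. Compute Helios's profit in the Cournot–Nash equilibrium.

8667

Helios's profit: π_H = (434 - Q)q_H - (164q_H). Setting ∂π_H/∂q_H = 0: 270 - 2q_H - (q_U) = 0.
Umbra's first-order condition: 246 - 2q_U - (q_H) = 0.
Rearranging gives the reaction functions q_H = (270 - q_U)/2 and q_U = (246 - q_H)/2.
Solving the pair: q_H = 98, q_U = 74.
Price P = 434 - 172 = 262.
Helios's profit: (262 - 164)·98 - 937 = 8667.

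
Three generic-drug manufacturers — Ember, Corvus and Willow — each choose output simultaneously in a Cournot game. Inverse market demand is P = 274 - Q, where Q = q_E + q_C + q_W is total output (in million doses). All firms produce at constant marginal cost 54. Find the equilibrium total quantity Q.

A representative firm's profit is π_i = q_i(274 - Q) - 54q_i.
First-order condition (treating rivals' output as given): 220 - 2q_i - Σ_{j≠i} q_j = 0.
By symmetry each firm produces the same amount; substituting Σ_{j≠i} q_j = 2q_i yields q_i = 220/4 = 55.
Total output Q = 55 + 55 + 55 = 165.

165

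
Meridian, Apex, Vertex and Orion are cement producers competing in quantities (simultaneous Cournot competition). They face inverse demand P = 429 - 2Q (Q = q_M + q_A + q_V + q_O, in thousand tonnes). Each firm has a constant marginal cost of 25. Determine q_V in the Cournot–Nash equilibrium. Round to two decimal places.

40.40

A representative firm's profit is π_i = q_i(429 - 2Q) - 25q_i.
First-order condition (treating rivals' output as given): 404 - 4q_i - 2·Σ_{j≠i} q_j = 0.
With identical firms every q_j equals q_i, so Σ_{j≠i} q_j = 3q_i and 404 = 10q_i, giving q_i = 202/5.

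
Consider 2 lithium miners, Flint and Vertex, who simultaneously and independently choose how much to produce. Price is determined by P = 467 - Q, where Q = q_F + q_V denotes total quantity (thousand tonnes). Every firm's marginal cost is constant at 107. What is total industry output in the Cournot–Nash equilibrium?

240

Each firm earns π_i = (467 - Q)q_i - 107q_i.
First-order condition (treating rivals' output as given): 360 - 2q_i - q_j = 0.
With identical firms every q_j equals q_i, so q_j = q_i and 360 = 3q_i, giving q_i = 120.
Total output Q = 120 + 120 = 240.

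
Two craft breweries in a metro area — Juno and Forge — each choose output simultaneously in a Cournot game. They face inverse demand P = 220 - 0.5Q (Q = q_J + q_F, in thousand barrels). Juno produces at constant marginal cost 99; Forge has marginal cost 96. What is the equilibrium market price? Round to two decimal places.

138.33

Juno's profit: π_J = (220 - 0.5Q)q_J - (99q_J). Setting ∂π_J/∂q_J = 0: 121 - q_J - (1/2)(q_F) = 0.
Forge's profit: π_F = (220 - 0.5Q)q_F - (96q_F). Setting ∂π_F/∂q_F = 0: 124 - q_F - (1/2)(q_J) = 0.
Rearranging gives the reaction functions q_J = (121 - (1/2)q_F) and q_F = (124 - (1/2)q_J).
Solving the pair: q_J = 236/3, q_F = 254/3.
Total output Q = 490/3, so price P = 220 - (1/2)·(490/3) = 415/3.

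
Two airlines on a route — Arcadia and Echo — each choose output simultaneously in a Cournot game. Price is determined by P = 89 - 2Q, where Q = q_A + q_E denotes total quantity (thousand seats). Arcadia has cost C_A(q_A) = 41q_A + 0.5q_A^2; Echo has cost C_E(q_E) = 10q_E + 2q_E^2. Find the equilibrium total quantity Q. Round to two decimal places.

Arcadia's profit: π_A = (89 - 2Q)q_A - (41q_A + (1/2)q_A²). Setting ∂π_A/∂q_A = 0: 48 - 5q_A - 2(q_E) = 0.
Echo's profit: π_E = (89 - 2Q)q_E - (10q_E + 2q_E²). Setting ∂π_E/∂q_E = 0: 79 - 8q_E - 2(q_A) = 0.
Rearranging gives the reaction functions q_A = (48 - 2q_E)/5 and q_E = (79 - 2q_A)/8.
Substituting one into the other gives q_A = 113/18 and q_E = 299/36.
Total output Q = 113/18 + 299/36 = 175/12.

14.58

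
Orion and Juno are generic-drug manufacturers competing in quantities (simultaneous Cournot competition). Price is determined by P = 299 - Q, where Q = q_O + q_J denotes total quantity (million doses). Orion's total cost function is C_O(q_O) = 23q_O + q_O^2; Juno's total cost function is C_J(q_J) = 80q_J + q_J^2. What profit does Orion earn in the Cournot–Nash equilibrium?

6962

Orion's profit: π_O = (299 - Q)q_O - (23q_O + q_O²). Setting ∂π_O/∂q_O = 0: 276 - 4q_O - (q_J) = 0.
Juno's first-order condition: 219 - 4q_J - (q_O) = 0.
Best responses: q_O = (276 - q_J)/4, q_J = (219 - q_O)/4.
Substituting one into the other gives q_O = 59 and q_J = 40.
Price P = 299 - 99 = 200.
Orion's profit: 200·59 - 23·59 - 59² = 6962.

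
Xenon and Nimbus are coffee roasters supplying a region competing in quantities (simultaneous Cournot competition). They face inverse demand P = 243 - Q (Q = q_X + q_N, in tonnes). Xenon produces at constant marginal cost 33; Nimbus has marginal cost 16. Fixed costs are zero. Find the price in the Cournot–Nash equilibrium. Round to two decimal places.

97.33

Xenon's profit: π_X = (243 - Q)q_X - (33q_X). Setting ∂π_X/∂q_X = 0: 210 - 2q_X - (q_N) = 0.
Nimbus's profit: π_N = (243 - Q)q_N - (16q_N). Setting ∂π_N/∂q_N = 0: 227 - 2q_N - (q_X) = 0.
Rearranging gives the reaction functions q_X = (210 - q_N)/2 and q_N = (227 - q_X)/2.
Solving the pair: q_X = 193/3, q_N = 244/3.
Total output Q = 437/3, so price P = 243 - 437/3 = 292/3.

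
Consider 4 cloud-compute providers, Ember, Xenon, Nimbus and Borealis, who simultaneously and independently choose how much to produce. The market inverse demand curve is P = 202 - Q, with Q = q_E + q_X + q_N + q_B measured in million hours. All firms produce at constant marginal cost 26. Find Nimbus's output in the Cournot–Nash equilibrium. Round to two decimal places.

35.20

A representative firm's profit is π_i = q_i(202 - Q) - 26q_i.
First-order condition (treating rivals' output as given): 176 - 2q_i - Σ_{j≠i} q_j = 0.
With identical firms every q_j equals q_i, so Σ_{j≠i} q_j = 3q_i and 176 = 5q_i, giving q_i = 176/5.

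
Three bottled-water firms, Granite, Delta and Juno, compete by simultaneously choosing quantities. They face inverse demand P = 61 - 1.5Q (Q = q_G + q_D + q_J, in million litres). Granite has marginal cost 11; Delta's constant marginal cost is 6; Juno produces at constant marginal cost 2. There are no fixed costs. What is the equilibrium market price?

Granite's profit: π_G = (61 - 1.5Q)q_G - (11q_G). Setting ∂π_G/∂q_G = 0: 50 - 3q_G - (3/2)(q_D + q_J) = 0.
Delta's profit: π_D = (61 - 1.5Q)q_D - (6q_D). Setting ∂π_D/∂q_D = 0: 55 - 3q_D - (3/2)(q_G + q_J) = 0.
Juno's first-order condition: 59 - 3q_J - (3/2)(q_G + q_D) = 0.
Adding the 3 first-order conditions: 164 − 6Q = 0, so Q = 82/3.
Back-substituting: q_G = (50 − 41)/(3/2) = 6, q_D = (55 − 41)/(3/2) = 28/3, q_J = (59 − 41)/(3/2) = 12.
Total output Q = 82/3, so price P = 61 - (3/2)·(82/3) = 20.

20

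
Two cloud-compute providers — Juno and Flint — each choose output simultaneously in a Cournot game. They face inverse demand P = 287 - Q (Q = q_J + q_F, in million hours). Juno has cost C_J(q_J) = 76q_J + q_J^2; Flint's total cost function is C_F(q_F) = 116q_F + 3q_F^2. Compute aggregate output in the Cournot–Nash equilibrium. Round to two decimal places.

Juno's profit: π_J = (287 - Q)q_J - (76q_J + q_J²). Setting ∂π_J/∂q_J = 0: 211 - 4q_J - (q_F) = 0.
Flint's first-order condition: 171 - 8q_F - (q_J) = 0.
Rearranging gives the reaction functions q_J = (211 - q_F)/4 and q_F = (171 - q_J)/8.
Substituting one into the other gives q_J = 1517/31 and q_F = 473/31.
Total output Q = 1517/31 + 473/31 = 1990/31.

64.19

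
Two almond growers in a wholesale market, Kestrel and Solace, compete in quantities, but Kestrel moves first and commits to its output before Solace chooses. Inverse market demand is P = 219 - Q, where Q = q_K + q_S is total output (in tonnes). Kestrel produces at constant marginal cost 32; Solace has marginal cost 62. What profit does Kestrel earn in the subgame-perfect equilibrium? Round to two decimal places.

The follower Solace best-responds to any q_K: π_S = (219 - Q)q_S - 62q_S.
Follower FOC: 157 - q_K - 2q_S = 0, so q_S(q_K) = (157 - q_K)/2.
The leader anticipates this reaction. Substituting into P = 219 - Q gives P = 281/2 - (1/2)q_K, so π_K = (281/2 - (1/2)q_K)q_K - 32q_K.
The leader's first-order condition 217/2 - q_K = 0 yields q_K = 217/2.
Then q_S = (157 - 217/2)/2 = 97/4.
Price P = 219 - 531/4 = 345/4.
Kestrel's profit: (345/4 - 32)·(217/2) = 5886.1250.

5886.13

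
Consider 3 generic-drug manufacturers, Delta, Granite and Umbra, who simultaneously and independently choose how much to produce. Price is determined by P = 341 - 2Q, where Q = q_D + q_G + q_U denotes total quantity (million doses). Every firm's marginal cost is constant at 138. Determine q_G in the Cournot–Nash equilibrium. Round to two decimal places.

Each firm earns π_i = (341 - 2Q)q_i - 138q_i.
Setting ∂π_i/∂q_i = 0 with rivals' quantities fixed: 203 - 4q_i - 2·Σ_{j≠i} q_j = 0.
By symmetry each firm produces the same amount; substituting Σ_{j≠i} q_j = 2q_i yields q_i = 203/8.

25.38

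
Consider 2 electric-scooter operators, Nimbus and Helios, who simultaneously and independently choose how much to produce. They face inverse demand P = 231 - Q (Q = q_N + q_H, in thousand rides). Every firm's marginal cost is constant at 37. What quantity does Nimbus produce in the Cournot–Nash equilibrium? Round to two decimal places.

Each firm earns π_i = (231 - Q)q_i - 37q_i.
Setting ∂π_i/∂q_i = 0 with rivals' quantities fixed: 194 - 2q_i - q_j = 0.
By symmetry each firm produces the same amount; substituting q_j = q_i yields q_i = 194/3.

64.67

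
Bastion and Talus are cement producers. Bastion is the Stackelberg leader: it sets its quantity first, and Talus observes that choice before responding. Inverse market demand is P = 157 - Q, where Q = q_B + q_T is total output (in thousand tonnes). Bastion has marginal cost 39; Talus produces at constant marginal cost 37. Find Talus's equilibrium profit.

The follower Talus best-responds to any q_B: π_T = (157 - Q)q_T - 37q_T.
∂π_T/∂q_T = 120 - q_B - 2q_T = 0 gives the reaction function q_T = (120 - q_B)/2.
Bastion substitutes q_T(q_B) into its own profit: π_B = q_B(157 - q_B - (120 - q_B)/2) - 39q_B = (97 - (1/2)q_B)q_B - 39q_B.
Maximising: ∂π_B/∂q_B = 58 - q_B = 0, giving q_B = 58.
Then q_T = (120 - 58)/2 = 31.
Price P = 157 - 89 = 68.
Talus's profit: (68 - 37)·31 = 961.

961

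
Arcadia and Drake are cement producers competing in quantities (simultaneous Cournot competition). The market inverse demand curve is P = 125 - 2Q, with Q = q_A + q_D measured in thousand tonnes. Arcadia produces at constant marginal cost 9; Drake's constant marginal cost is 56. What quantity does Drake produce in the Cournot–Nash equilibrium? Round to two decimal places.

3.67

Arcadia's profit: π_A = (125 - 2Q)q_A - (9q_A). Setting ∂π_A/∂q_A = 0: 116 - 4q_A - 2(q_D) = 0.
Drake's first-order condition: 69 - 4q_D - 2(q_A) = 0.
Best responses: q_A = (116 - 2q_D)/4, q_D = (69 - 2q_A)/4.
Substituting one into the other gives q_A = 163/6 and q_D = 11/3.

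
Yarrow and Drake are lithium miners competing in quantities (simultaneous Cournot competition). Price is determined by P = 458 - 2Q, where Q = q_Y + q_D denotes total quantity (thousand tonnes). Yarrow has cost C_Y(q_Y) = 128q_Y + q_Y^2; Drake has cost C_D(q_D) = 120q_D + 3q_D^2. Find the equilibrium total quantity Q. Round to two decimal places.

71.29

Yarrow's profit: π_Y = (458 - 2Q)q_Y - (128q_Y + q_Y²). Setting ∂π_Y/∂q_Y = 0: 330 - 6q_Y - 2(q_D) = 0.
Drake's first-order condition: 338 - 10q_D - 2(q_Y) = 0.
So q_Y = (330 - 2q_D)/6 and q_D = (338 - 2q_Y)/10.
Substituting one into the other gives q_Y = 328/7 and q_D = 171/7.
Total output Q = 328/7 + 171/7 = 499/7.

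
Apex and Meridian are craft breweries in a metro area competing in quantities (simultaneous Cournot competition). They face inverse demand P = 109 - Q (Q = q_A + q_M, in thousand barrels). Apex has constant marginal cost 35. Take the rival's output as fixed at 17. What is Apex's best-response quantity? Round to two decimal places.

With the rival's output fixed at 17, Apex's profit is π_A = (109 - 17 - q_A)q_A - (35q_A) = (92 - q_A)q_A - (35q_A).
∂π_A/∂q_A = 57 - 2q_A = 0, so q_A = 57/2.

28.50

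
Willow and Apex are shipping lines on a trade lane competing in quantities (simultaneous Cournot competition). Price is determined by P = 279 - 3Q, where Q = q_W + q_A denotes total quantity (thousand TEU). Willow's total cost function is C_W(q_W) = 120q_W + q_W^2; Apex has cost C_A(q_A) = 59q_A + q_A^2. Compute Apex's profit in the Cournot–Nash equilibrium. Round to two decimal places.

2176.65

Willow's profit: π_W = (279 - 3Q)q_W - (120q_W + q_W²). Setting ∂π_W/∂q_W = 0: 159 - 8q_W - 3(q_A) = 0.
Apex's first-order condition: 220 - 8q_A - 3(q_W) = 0.
Best responses: q_W = (159 - 3q_A)/8, q_A = (220 - 3q_W)/8.
Substituting one into the other gives q_W = 612/55 and q_A = 1283/55.
Price P = 279 - 3·(379/11) = 1932/11.
Apex's profit: (1932/11)·(1283/55) - 59·(1283/55) - (1283/55)² = 2176.6466.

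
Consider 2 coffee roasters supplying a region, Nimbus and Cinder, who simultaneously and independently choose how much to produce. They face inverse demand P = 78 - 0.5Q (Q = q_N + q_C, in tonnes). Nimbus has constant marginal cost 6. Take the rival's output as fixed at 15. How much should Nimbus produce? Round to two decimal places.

64.50

With the rival's output fixed at 15, Nimbus's profit is π_N = (78 - (1/2)·15 - (1/2)q_N)q_N - (6q_N) = (141/2 - (1/2)q_N)q_N - (6q_N).
∂π_N/∂q_N = 129/2 - q_N = 0, so q_N = 129/2.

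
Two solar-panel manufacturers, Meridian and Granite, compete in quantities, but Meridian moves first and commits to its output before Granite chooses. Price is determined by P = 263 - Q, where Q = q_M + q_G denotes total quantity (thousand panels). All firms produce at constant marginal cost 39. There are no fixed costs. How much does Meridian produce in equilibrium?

The follower Granite best-responds to any q_M: π_G = (263 - Q)q_G - 39q_G.
∂π_G/∂q_G = 224 - q_M - 2q_G = 0 gives the reaction function q_G = (224 - q_M)/2.
Meridian substitutes q_G(q_M) into its own profit: π_M = q_M(263 - q_M - (224 - q_M)/2) - 39q_M = (151 - (1/2)q_M)q_M - 39q_M.
The leader's first-order condition 112 - q_M = 0 yields q_M = 112.
Then q_G = (224 - 112)/2 = 56.

112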